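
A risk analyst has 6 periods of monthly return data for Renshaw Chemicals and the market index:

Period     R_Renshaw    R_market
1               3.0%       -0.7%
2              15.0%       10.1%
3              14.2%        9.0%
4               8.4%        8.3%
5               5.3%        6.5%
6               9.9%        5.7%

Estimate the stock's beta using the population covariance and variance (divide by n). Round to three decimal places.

Mean R_i = (3.0 + 15.0 + 14.2 + 8.4 + 5.3 + 9.9) / 6 = 9.3000%
Mean R_m = (-0.7 + 10.1 + 9.0 + 8.3 + 6.5 + 5.7) / 6 = 6.4833%
Σ(R_i − R̄_i)(R_m − R̄_m) = 76.0300  ⇒  Cov = 76.0300 / 6 = 12.6717
Σ(R_m − R̄_m)² = 74.9283  ⇒  Var(R_m) = 74.9283 / 6 = 12.4881
β = Cov / Var(R_m) = 12.6717 / 12.4881 = 1.0147

1.015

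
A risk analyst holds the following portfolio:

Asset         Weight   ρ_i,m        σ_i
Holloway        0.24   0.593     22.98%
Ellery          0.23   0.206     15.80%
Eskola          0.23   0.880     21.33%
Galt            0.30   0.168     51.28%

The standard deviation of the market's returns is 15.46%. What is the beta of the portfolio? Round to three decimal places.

β_Holloway = 0.593 × 22.98% / 15.46% = 0.8814
β_Ellery = 0.206 × 15.80% / 15.46% = 0.2105
β_Eskola = 0.880 × 21.33% / 15.46% = 1.2141
β_Galt = 0.168 × 51.28% / 15.46% = 0.5572
β_P = Σ w_i β_i = 0.24×0.8814 + 0.23×0.2105 + 0.23×1.2141 + 0.30×0.5572 = 0.7064

0.706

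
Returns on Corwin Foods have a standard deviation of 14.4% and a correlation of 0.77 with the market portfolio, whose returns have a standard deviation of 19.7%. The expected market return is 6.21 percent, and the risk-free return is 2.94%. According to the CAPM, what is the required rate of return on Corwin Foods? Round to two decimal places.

4.78%

β = ρ × σ_i / σ_m = 0.77 × 14.4% / 19.7% = 0.5628
MRP = 6.21% − 2.94% = 3.27%
E(R) = 2.94% + 0.5628 × 3.27% = 4.78%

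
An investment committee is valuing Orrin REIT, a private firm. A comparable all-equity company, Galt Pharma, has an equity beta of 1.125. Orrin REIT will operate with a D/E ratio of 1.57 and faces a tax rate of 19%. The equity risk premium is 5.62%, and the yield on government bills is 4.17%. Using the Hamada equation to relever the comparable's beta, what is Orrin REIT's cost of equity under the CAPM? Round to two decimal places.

18.53%

β_L = β_U × [1 + (1 − t)(D/E)] = 1.125 × [1 + (1 − 0.19) × 1.57]
    = 1.125 × [1 + 0.81 × 1.57] = 1.125 × 2.2717 = 2.5557
E(R) = R_f + β_L × MRP = 4.17% + 2.5557 × 5.62% = 18.53%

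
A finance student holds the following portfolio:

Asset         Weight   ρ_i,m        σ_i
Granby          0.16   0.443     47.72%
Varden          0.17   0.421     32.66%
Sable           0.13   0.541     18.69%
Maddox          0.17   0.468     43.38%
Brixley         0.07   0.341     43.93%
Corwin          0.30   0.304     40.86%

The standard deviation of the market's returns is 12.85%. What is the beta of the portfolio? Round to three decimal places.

1.188

β_Granby = 0.443 × 47.72% / 12.85% = 1.6451
β_Varden = 0.421 × 32.66% / 12.85% = 1.0700
β_Sable = 0.541 × 18.69% / 12.85% = 0.7869
β_Maddox = 0.468 × 43.38% / 12.85% = 1.5799
β_Brixley = 0.341 × 43.93% / 12.85% = 1.1658
β_Corwin = 0.304 × 40.86% / 12.85% = 0.9666
β_P = Σ w_i β_i = 0.16×1.6451 + 0.17×1.0700 + 0.13×0.7869 + 0.17×1.5799 + 0.07×1.1658 + 0.30×0.9666 = 1.1876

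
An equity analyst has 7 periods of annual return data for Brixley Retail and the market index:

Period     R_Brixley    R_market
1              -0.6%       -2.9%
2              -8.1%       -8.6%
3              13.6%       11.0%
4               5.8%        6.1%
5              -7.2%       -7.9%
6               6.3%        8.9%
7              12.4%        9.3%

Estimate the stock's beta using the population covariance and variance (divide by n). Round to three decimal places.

Mean R_i = (-0.6 − 8.1 + 13.6 + 5.8 − 7.2 + 6.3 + 12.4) / 7 = 3.1714%
Mean R_m = (-2.9 − 8.6 + 11.0 + 6.1 − 7.9 + 8.9 + 9.3) / 7 = 2.2714%
Σ(R_i − R̄_i)(R_m − R̄_m) = 434.2243  ⇒  Cov = 434.2243 / 7 = 62.0320
Σ(R_m − R̄_m)² = 432.5743  ⇒  Var(R_m) = 432.5743 / 7 = 61.7963
β = Cov / Var(R_m) = 62.0320 / 61.7963 = 1.0038

1.004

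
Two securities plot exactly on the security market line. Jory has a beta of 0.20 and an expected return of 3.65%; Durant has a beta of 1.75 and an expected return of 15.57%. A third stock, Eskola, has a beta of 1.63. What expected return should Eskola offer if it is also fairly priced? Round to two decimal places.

14.65%

MRP (SML slope) = (15.57% − 3.65%) / (1.75 − 0.20) = 11.92% / 1.55 = 7.6903%
R_f (intercept) = 3.65% − 0.20 × 7.6903% = 2.1119%
E(R_Eskola) = R_f + β × MRP = 2.1119% + 1.63 × 7.6903% = 14.65%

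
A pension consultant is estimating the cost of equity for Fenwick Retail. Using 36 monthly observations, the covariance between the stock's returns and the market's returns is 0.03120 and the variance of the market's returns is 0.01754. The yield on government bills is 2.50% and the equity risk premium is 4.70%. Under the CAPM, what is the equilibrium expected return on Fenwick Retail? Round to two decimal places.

β = Cov(R_i, R_m) / Var(R_m) = 0.03120 / 0.01754 = 1.7788
E(R) = R_f + β × MRP = 2.50% + 1.7788 × 4.70% = 10.86%

10.86%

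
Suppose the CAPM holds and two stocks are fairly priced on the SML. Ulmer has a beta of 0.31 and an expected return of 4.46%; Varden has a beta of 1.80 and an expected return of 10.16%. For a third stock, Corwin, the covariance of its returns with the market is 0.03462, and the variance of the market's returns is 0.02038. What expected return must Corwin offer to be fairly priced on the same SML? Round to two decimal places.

MRP = (10.16% − 4.46%) / (1.80 − 0.31) = 3.8255%
R_f = 4.46% − 0.31 × 3.8255% = 3.2741%
β_Corwin = Cov / Var(R_m) = 0.03462 / 0.02038 = 1.6987
E(R_Corwin) = R_f + β × MRP = 3.2741% + 1.6987 × 3.8255% = 9.77%

9.77%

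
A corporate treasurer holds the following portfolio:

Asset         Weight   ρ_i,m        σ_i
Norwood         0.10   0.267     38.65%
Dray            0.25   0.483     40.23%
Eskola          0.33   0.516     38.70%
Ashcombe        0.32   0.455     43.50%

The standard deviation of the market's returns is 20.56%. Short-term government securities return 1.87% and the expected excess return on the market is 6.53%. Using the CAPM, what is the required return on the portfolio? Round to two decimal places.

7.85%

β_Norwood = 0.267 × 38.65% / 20.56% = 0.5019
β_Dray = 0.483 × 40.23% / 20.56% = 0.9451
β_Eskola = 0.516 × 38.70% / 20.56% = 0.9713
β_Ashcombe = 0.455 × 43.50% / 20.56% = 0.9627
β_P = Σ w_i β_i = 0.10×0.5019 + 0.25×0.9451 + 0.33×0.9713 + 0.32×0.9627 = 0.9151
E(R_P) = R_f + β_P × MRP = 1.87% + 0.9151 × 6.53% = 7.85%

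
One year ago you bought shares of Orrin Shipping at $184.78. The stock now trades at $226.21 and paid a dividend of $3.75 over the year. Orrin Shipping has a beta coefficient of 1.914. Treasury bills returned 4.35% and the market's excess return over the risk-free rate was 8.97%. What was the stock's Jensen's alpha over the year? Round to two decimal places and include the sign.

Realised HPR = (P1 + D1 − P0) / P0 = (226.21 + 3.75 − 184.78) / 184.78 = 45.18 / 184.78 = 24.4507%
CAPM required = R_f + β·MRP = 4.35% + 1.914 × 8.97% = 21.51858%
α = realised − required = 24.4507% − 21.51858% = +2.93%

+2.93%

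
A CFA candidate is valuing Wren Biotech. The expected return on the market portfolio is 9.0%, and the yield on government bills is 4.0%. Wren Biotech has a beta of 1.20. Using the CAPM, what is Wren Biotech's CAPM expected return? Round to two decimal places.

10.00%

Market risk premium = E(R_m) − R_f = 9.0% − 4.0% = 5.00%
E(R) = R_f + β × MRP = 4.0% + 1.20 × 5.0% = 10.00%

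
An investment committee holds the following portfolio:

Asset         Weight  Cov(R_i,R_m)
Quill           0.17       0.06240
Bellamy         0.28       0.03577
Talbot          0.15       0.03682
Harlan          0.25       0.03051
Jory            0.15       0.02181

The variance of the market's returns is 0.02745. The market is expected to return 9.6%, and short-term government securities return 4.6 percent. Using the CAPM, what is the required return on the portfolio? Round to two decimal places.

β_Quill = 0.06240 / 0.02745 = 2.2732
β_Bellamy = 0.03577 / 0.02745 = 1.3031
β_Talbot = 0.03682 / 0.02745 = 1.3413
β_Harlan = 0.03051 / 0.02745 = 1.1115
β_Jory = 0.02181 / 0.02745 = 0.7945
β_P = Σ w_i β_i = 0.17×2.2732 + 0.28×1.3031 + 0.15×1.3413 + 0.25×1.1115 + 0.15×0.7945 = 1.3496
MRP = 9.6% − 4.6% = 5.00%
E(R_P) = R_f + β_P × MRP = 4.6% + 1.3496 × 5.0% = 11.35%

11.35%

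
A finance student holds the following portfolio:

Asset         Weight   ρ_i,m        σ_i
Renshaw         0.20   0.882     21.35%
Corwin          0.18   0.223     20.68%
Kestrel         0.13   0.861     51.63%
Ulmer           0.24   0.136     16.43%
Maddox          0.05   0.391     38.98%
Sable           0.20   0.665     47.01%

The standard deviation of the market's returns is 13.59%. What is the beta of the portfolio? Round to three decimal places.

β_Renshaw = 0.882 × 21.35% / 13.59% = 1.3856
β_Corwin = 0.223 × 20.68% / 13.59% = 0.3393
β_Kestrel = 0.861 × 51.63% / 13.59% = 3.2710
β_Ulmer = 0.136 × 16.43% / 13.59% = 0.1644
β_Maddox = 0.391 × 38.98% / 13.59% = 1.1215
β_Sable = 0.665 × 47.01% / 13.59% = 2.3003
β_P = Σ w_i β_i = 0.20×1.3856 + 0.18×0.3393 + 0.13×3.2710 + 0.24×0.1644 + 0.05×1.1215 + 0.20×2.3003 = 1.3190

1.319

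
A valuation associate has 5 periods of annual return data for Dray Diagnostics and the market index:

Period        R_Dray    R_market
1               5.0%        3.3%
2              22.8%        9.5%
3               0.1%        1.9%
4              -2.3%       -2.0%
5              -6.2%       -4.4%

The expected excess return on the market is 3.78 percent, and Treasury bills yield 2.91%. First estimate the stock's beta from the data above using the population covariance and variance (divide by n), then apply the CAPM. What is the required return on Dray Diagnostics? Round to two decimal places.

10.61%

Mean R_i = (5.0 + 22.8 + 0.1 − 2.3 − 6.2) / 5 = 3.8800%
Mean R_m = (3.3 + 9.5 + 1.9 − 2.0 − 4.4) / 5 = 1.6600%
Σ(R_i − R̄_i)(R_m − R̄_m) = 232.9660  ⇒  Cov = 232.9660 / 5 = 46.5932
Σ(R_m − R̄_m)² = 114.3320  ⇒  Var(R_m) = 114.3320 / 5 = 22.8664
β = Cov / Var(R_m) = 46.5932 / 22.8664 = 2.0376
E(R) = R_f + β × MRP = 2.91% + 2.0376 × 3.78% = 10.61%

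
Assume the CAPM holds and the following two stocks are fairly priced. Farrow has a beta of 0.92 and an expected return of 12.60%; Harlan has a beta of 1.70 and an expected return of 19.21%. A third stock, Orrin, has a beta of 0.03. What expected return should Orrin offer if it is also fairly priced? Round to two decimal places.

5.06%

MRP (SML slope) = (19.21% − 12.60%) / (1.70 − 0.92) = 6.61% / 0.78 = 8.4744%
R_f (intercept) = 12.60% − 0.92 × 8.4744% = 4.8036%
E(R_Orrin) = R_f + β × MRP = 4.8036% + 0.03 × 8.4744% = 5.06%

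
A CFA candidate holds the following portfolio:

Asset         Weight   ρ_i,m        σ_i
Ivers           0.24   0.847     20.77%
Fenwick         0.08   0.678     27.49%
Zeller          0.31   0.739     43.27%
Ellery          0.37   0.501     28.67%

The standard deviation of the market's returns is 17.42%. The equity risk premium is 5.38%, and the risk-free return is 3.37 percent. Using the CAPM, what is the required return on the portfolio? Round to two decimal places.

β_Ivers = 0.847 × 20.77% / 17.42% = 1.0099
β_Fenwick = 0.678 × 27.49% / 17.42% = 1.0699
β_Zeller = 0.739 × 43.27% / 17.42% = 1.8356
β_Ellery = 0.501 × 28.67% / 17.42% = 0.8246
β_P = Σ w_i β_i = 0.24×1.0099 + 0.08×1.0699 + 0.31×1.8356 + 0.37×0.8246 = 1.2021
E(R_P) = R_f + β_P × MRP = 3.37% + 1.2021 × 5.38% = 9.84%

9.84%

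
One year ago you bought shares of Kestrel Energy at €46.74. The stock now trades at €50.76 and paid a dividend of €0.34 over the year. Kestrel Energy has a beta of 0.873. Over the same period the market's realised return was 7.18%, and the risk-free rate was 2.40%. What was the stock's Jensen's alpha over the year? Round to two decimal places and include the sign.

+2.76%

Realised HPR = (P1 + D1 − P0) / P0 = (50.76 + 0.34 − 46.74) / 46.74 = 4.36 / 46.74 = 9.3282%
MRP = 7.18% − 2.40% = 4.78%
CAPM required = R_f + β·MRP = 2.40% + 0.873 × 4.78% = 6.57294%
α = realised − required = 9.3282% − 6.57294% = +2.76%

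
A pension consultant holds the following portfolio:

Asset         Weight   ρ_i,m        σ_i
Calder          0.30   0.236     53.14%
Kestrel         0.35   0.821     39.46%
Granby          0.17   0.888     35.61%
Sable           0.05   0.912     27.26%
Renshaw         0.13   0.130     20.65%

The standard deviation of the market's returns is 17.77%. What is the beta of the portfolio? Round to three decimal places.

1.242

β_Calder = 0.236 × 53.14% / 17.77% = 0.7057
β_Kestrel = 0.821 × 39.46% / 17.77% = 1.8231
β_Granby = 0.888 × 35.61% / 17.77% = 1.7795
β_Sable = 0.912 × 27.26% / 17.77% = 1.3991
β_Renshaw = 0.130 × 20.65% / 17.77% = 0.1511
β_P = Σ w_i β_i = 0.30×0.7057 + 0.35×1.8231 + 0.17×1.7795 + 0.05×1.3991 + 0.13×0.1511 = 1.2419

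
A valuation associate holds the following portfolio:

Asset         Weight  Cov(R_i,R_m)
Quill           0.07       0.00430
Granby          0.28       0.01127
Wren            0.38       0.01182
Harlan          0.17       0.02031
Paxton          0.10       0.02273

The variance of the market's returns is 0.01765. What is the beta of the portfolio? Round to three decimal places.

0.775

β_Quill = 0.00430 / 0.01765 = 0.2436
β_Granby = 0.01127 / 0.01765 = 0.6385
β_Wren = 0.01182 / 0.01765 = 0.6697
β_Harlan = 0.02031 / 0.01765 = 1.1507
β_Paxton = 0.02273 / 0.01765 = 1.2878
β_P = Σ w_i β_i = 0.07×0.2436 + 0.28×0.6385 + 0.38×0.6697 + 0.17×1.1507 + 0.10×1.2878 = 0.7747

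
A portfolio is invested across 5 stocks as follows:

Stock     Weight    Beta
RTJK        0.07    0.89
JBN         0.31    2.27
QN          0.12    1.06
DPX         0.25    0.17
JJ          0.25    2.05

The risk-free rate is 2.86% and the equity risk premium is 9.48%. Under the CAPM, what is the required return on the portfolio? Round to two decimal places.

16.59%

β_P = Σ w_i β_i = 0.07×0.89 + 0.31×2.27 + 0.12×1.06 + 0.25×0.17 + 0.25×2.05 = 1.4482
E(R_P) = R_f + β_P × MRP = 2.86% + 1.4482 × 9.48% = 16.59%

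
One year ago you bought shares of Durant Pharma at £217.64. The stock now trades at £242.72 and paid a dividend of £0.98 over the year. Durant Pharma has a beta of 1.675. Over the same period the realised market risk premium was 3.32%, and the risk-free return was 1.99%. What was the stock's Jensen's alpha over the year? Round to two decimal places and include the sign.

+4.42%

Realised HPR = (P1 + D1 − P0) / P0 = (242.72 + 0.98 − 217.64) / 217.64 = 26.06 / 217.64 = 11.9739%
CAPM required = R_f + β·MRP = 1.99% + 1.675 × 3.32% = 7.55100%
α = realised − required = 11.9739% − 7.55100% = +4.42%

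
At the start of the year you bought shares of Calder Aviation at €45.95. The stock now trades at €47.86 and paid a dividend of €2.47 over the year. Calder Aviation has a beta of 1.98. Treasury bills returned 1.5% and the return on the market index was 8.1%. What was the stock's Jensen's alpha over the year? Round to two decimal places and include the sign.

Realised HPR = (P1 + D1 − P0) / P0 = (47.86 + 2.47 − 45.95) / 45.95 = 4.38 / 45.95 = 9.5321%
MRP = 8.1% − 1.5% = 6.60%
CAPM required = R_f + β·MRP = 1.5% + 1.98 × 6.6% = 14.5680%
α = realised − required = 9.5321% − 14.5680% = -5.04%

-5.04%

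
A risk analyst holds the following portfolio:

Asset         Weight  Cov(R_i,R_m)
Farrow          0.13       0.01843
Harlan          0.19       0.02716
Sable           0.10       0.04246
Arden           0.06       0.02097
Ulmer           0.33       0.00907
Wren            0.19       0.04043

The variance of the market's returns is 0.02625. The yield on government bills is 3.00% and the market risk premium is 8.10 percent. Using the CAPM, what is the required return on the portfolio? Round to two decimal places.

β_Farrow = 0.01843 / 0.02625 = 0.7021
β_Harlan = 0.02716 / 0.02625 = 1.0347
β_Sable = 0.04246 / 0.02625 = 1.6175
β_Arden = 0.02097 / 0.02625 = 0.7989
β_Ulmer = 0.00907 / 0.02625 = 0.3455
β_Wren = 0.04043 / 0.02625 = 1.5402
β_P = Σ w_i β_i = 0.13×0.7021 + 0.19×1.0347 + 0.10×1.6175 + 0.06×0.7989 + 0.33×0.3455 + 0.19×1.5402 = 0.9042
E(R_P) = R_f + β_P × MRP = 3.00% + 0.9042 × 8.10% = 10.32%

10.32%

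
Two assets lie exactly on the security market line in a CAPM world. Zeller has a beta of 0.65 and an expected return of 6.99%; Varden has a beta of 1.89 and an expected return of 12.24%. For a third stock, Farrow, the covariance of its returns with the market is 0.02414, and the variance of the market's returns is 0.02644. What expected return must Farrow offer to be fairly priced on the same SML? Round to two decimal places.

MRP = (12.24% − 6.99%) / (1.89 − 0.65) = 4.2339%
R_f = 6.99% − 0.65 × 4.2339% = 4.2380%
β_Farrow = Cov / Var(R_m) = 0.02414 / 0.02644 = 0.9130
E(R_Farrow) = R_f + β × MRP = 4.2380% + 0.9130 × 4.2339% = 8.10%

8.10%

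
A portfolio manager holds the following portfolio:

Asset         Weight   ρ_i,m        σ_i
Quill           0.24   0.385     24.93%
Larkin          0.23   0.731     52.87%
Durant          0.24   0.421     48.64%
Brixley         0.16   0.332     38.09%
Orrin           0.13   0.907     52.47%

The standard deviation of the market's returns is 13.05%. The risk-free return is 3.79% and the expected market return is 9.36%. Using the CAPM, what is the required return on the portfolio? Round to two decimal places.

β_Quill = 0.385 × 24.93% / 13.05% = 0.7355
β_Larkin = 0.731 × 52.87% / 13.05% = 2.9615
β_Durant = 0.421 × 48.64% / 13.05% = 1.5692
β_Brixley = 0.332 × 38.09% / 13.05% = 0.9690
β_Orrin = 0.907 × 52.47% / 13.05% = 3.6468
β_P = Σ w_i β_i = 0.24×0.7355 + 0.23×2.9615 + 0.24×1.5692 + 0.16×0.9690 + 0.13×3.6468 = 1.8634
MRP = 9.36% − 3.79% = 5.57%
E(R_P) = R_f + β_P × MRP = 3.79% + 1.8634 × 5.57% = 14.17%

14.17%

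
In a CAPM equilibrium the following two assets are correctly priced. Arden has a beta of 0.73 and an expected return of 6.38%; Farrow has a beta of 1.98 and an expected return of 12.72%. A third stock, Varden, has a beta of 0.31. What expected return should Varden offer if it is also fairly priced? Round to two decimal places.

MRP (SML slope) = (12.72% − 6.38%) / (1.98 − 0.73) = 6.34% / 1.25 = 5.0720%
R_f (intercept) = 6.38% − 0.73 × 5.0720% = 2.6774%
E(R_Varden) = R_f + β × MRP = 2.6774% + 0.31 × 5.0720% = 4.25%

4.25%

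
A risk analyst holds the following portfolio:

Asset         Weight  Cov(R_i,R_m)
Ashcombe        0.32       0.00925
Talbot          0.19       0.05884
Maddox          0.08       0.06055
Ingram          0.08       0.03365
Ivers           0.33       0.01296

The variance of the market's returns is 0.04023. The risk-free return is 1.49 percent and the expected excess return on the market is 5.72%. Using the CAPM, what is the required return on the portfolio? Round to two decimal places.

5.18%

β_Ashcombe = 0.00925 / 0.04023 = 0.2299
β_Talbot = 0.05884 / 0.04023 = 1.4626
β_Maddox = 0.06055 / 0.04023 = 1.5051
β_Ingram = 0.03365 / 0.04023 = 0.8364
β_Ivers = 0.01296 / 0.04023 = 0.3221
β_P = Σ w_i β_i = 0.32×0.2299 + 0.19×1.4626 + 0.08×1.5051 + 0.08×0.8364 + 0.33×0.3221 = 0.6451
E(R_P) = R_f + β_P × MRP = 1.49% + 0.6451 × 5.72% = 5.18%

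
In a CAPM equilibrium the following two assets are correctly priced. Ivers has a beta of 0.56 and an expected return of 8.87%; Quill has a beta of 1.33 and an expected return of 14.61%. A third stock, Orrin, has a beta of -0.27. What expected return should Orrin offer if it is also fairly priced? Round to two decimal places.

2.68%

MRP (SML slope) = (14.61% − 8.87%) / (1.33 − 0.56) = 5.74% / 0.77 = 7.4545%
R_f (intercept) = 8.87% − 0.56 × 7.4545% = 4.6955%
E(R_Orrin) = R_f + β × MRP = 4.6955% + -0.27 × 7.4545% = 2.68%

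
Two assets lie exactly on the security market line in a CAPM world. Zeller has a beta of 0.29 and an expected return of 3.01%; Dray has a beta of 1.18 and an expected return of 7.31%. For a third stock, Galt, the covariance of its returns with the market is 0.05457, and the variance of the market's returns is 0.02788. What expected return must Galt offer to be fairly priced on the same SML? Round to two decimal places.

11.07%

MRP = (7.31% − 3.01%) / (1.18 − 0.29) = 4.8315%
R_f = 3.01% − 0.29 × 4.8315% = 1.6089%
β_Galt = Cov / Var(R_m) = 0.05457 / 0.02788 = 1.9573
E(R_Galt) = R_f + β × MRP = 1.6089% + 1.9573 × 4.8315% = 11.07%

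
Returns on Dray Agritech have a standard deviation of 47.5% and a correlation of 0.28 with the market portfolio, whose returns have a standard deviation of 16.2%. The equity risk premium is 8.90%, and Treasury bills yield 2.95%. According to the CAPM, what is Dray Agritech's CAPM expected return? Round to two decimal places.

10.26%

β = ρ × σ_i / σ_m = 0.28 × 47.5% / 16.2% = 0.8210
E(R) = 2.95% + 0.8210 × 8.90% = 10.26%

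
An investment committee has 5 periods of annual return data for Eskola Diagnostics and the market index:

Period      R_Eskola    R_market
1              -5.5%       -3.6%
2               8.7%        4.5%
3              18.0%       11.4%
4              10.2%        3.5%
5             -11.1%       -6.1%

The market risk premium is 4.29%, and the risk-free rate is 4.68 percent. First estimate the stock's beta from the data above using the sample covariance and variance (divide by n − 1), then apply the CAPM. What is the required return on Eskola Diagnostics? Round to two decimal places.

Mean R_i = (-5.5 + 8.7 + 18.0 + 10.2 − 11.1) / 5 = 4.0600%
Mean R_m = (-3.6 + 4.5 + 11.4 + 3.5 − 6.1) / 5 = 1.9400%
Σ(R_i − R̄_i)(R_m − R̄_m) = 328.1780  ⇒  Cov = 328.1780 / 4 = 82.0445
Σ(R_m − R̄_m)² = 193.8120  ⇒  Var(R_m) = 193.8120 / 4 = 48.4530
β = Cov / Var(R_m) = 82.0445 / 48.4530 = 1.6933
E(R) = R_f + β × MRP = 4.68% + 1.6933 × 4.29% = 11.94%

11.94%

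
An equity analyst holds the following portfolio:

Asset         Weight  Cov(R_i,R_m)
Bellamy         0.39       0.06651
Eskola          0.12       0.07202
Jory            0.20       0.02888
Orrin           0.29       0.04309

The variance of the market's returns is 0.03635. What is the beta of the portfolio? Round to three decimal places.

β_Bellamy = 0.06651 / 0.03635 = 1.8297
β_Eskola = 0.07202 / 0.03635 = 1.9813
β_Jory = 0.02888 / 0.03635 = 0.7945
β_Orrin = 0.04309 / 0.03635 = 1.1854
β_P = Σ w_i β_i = 0.39×1.8297 + 0.12×1.9813 + 0.20×0.7945 + 0.29×1.1854 = 1.4540

1.454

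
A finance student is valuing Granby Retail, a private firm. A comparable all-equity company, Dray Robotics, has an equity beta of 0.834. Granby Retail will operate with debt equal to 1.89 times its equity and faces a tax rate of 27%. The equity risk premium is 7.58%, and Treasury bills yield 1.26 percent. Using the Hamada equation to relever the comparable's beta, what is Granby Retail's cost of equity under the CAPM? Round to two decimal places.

16.30%

β_L = β_U × [1 + (1 − t)(D/E)] = 0.834 × [1 + (1 − 0.27) × 1.89]
    = 0.834 × [1 + 0.73 × 1.89] = 0.834 × 2.3797 = 1.9847
E(R) = R_f + β_L × MRP = 1.26% + 1.9847 × 7.58% = 16.30%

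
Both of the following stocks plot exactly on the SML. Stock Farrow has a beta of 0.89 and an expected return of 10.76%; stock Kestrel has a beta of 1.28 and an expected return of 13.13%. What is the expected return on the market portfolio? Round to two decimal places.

11.43%

Both satisfy E(R) = R_f + β·MRP, so the slope of the SML is
MRP = (13.13% − 10.76%) / (1.28 − 0.89) = 2.37% / 0.39 = 6.0769%
R_f = E(R_Farrow) − β_Farrow·MRP = 10.76% − 0.89 × 6.0769% = 5.3516%
E(R_m) = R_f + MRP = 5.3516% + 6.0769% = 11.43%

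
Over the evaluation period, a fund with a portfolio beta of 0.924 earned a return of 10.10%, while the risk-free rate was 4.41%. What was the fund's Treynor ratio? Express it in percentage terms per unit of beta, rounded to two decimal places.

Treynor = (R_P − R_f) / β_P = (10.10% − 4.41%) / 0.9240 = 5.69% / 0.9240 = 6.16%

6.16%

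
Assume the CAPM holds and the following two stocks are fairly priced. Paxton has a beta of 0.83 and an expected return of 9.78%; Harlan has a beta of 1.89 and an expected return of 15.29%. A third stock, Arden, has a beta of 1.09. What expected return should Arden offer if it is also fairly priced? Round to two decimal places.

11.13%

MRP (SML slope) = (15.29% − 9.78%) / (1.89 − 0.83) = 5.51% / 1.06 = 5.1981%
R_f (intercept) = 9.78% − 0.83 × 5.1981% = 5.4656%
E(R_Arden) = R_f + β × MRP = 5.4656% + 1.09 × 5.1981% = 11.13%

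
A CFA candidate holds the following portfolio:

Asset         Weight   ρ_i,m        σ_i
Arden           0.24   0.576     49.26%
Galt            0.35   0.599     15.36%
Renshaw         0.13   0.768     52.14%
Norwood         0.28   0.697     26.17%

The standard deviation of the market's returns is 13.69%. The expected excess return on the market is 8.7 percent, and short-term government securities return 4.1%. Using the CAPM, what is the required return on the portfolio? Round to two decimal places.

17.03%

β_Arden = 0.576 × 49.26% / 13.69% = 2.0726
β_Galt = 0.599 × 15.36% / 13.69% = 0.6721
β_Renshaw = 0.768 × 52.14% / 13.69% = 2.9250
β_Norwood = 0.697 × 26.17% / 13.69% = 1.3324
β_P = Σ w_i β_i = 0.24×2.0726 + 0.35×0.6721 + 0.13×2.9250 + 0.28×1.3324 = 1.4860
E(R_P) = R_f + β_P × MRP = 4.1% + 1.4860 × 8.7% = 17.03%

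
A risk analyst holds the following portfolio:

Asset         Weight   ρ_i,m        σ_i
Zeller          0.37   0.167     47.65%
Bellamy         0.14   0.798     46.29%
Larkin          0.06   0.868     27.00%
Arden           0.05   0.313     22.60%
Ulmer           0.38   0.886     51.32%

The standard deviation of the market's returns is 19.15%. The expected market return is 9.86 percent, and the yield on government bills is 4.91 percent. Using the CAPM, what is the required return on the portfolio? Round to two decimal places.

11.93%

β_Zeller = 0.167 × 47.65% / 19.15% = 0.4155
β_Bellamy = 0.798 × 46.29% / 19.15% = 1.9290
β_Larkin = 0.868 × 27.00% / 19.15% = 1.2238
β_Arden = 0.313 × 22.60% / 19.15% = 0.3694
β_Ulmer = 0.886 × 51.32% / 19.15% = 2.3744
β_P = Σ w_i β_i = 0.37×0.4155 + 0.14×1.9290 + 0.06×1.2238 + 0.05×0.3694 + 0.38×2.3744 = 1.4180
MRP = 9.86% − 4.91% = 4.95%
E(R_P) = R_f + β_P × MRP = 4.91% + 1.4180 × 4.95% = 11.93%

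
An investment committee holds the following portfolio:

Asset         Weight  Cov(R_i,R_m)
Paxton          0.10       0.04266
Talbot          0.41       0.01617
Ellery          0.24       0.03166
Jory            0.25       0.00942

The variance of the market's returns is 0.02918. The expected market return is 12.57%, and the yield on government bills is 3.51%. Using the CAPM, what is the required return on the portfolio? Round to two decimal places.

9.98%

β_Paxton = 0.04266 / 0.02918 = 1.4620
β_Talbot = 0.01617 / 0.02918 = 0.5541
β_Ellery = 0.03166 / 0.02918 = 1.0850
β_Jory = 0.00942 / 0.02918 = 0.3228
β_P = Σ w_i β_i = 0.10×1.4620 + 0.41×0.5541 + 0.24×1.0850 + 0.25×0.3228 = 0.7145
MRP = 12.57% − 3.51% = 9.06%
E(R_P) = R_f + β_P × MRP = 3.51% + 0.7145 × 9.06% = 9.98%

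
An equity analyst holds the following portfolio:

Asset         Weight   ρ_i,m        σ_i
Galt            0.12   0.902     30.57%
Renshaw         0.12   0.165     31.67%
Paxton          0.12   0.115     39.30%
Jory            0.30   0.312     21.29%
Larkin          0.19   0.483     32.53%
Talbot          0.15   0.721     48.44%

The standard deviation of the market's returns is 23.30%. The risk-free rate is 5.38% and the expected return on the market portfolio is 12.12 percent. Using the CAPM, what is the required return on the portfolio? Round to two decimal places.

β_Galt = 0.902 × 30.57% / 23.30% = 1.1834
β_Renshaw = 0.165 × 31.67% / 23.30% = 0.2243
β_Paxton = 0.115 × 39.30% / 23.30% = 0.1940
β_Jory = 0.312 × 21.29% / 23.30% = 0.2851
β_Larkin = 0.483 × 32.53% / 23.30% = 0.6743
β_Talbot = 0.721 × 48.44% / 23.30% = 1.4989
β_P = Σ w_i β_i = 0.12×1.1834 + 0.12×0.2243 + 0.12×0.1940 + 0.30×0.2851 + 0.19×0.6743 + 0.15×1.4989 = 0.6307
MRP = 12.12% − 5.38% = 6.74%
E(R_P) = R_f + β_P × MRP = 5.38% + 0.6307 × 6.74% = 9.63%

9.63%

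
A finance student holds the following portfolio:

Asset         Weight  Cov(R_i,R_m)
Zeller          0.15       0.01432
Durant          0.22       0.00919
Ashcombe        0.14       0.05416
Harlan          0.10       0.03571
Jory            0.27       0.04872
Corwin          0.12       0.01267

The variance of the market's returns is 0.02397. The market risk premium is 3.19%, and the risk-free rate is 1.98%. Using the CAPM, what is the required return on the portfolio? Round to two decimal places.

5.97%

β_Zeller = 0.01432 / 0.02397 = 0.5974
β_Durant = 0.00919 / 0.02397 = 0.3834
β_Ashcombe = 0.05416 / 0.02397 = 2.2595
β_Harlan = 0.03571 / 0.02397 = 1.4898
β_Jory = 0.04872 / 0.02397 = 2.0325
β_Corwin = 0.01267 / 0.02397 = 0.5286
β_P = Σ w_i β_i = 0.15×0.5974 + 0.22×0.3834 + 0.14×2.2595 + 0.10×1.4898 + 0.27×2.0325 + 0.12×0.5286 = 1.2515
E(R_P) = R_f + β_P × MRP = 1.98% + 1.2515 × 3.19% = 5.97%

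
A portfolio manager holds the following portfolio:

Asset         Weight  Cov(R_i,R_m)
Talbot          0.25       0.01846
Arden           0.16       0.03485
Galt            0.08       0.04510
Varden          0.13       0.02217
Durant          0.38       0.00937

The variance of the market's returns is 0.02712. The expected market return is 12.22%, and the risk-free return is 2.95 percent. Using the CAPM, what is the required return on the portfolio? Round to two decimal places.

β_Talbot = 0.01846 / 0.02712 = 0.6807
β_Arden = 0.03485 / 0.02712 = 1.2850
β_Galt = 0.04510 / 0.02712 = 1.6630
β_Varden = 0.02217 / 0.02712 = 0.8175
β_Durant = 0.00937 / 0.02712 = 0.3455
β_P = Σ w_i β_i = 0.25×0.6807 + 0.16×1.2850 + 0.08×1.6630 + 0.13×0.8175 + 0.38×0.3455 = 0.7464
MRP = 12.22% − 2.95% = 9.27%
E(R_P) = R_f + β_P × MRP = 2.95% + 0.7464 × 9.27% = 9.87%

9.87%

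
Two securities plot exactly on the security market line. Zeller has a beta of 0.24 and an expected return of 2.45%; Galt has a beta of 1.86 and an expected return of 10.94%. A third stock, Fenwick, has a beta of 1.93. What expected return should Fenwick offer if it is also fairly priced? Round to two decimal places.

11.31%

MRP (SML slope) = (10.94% − 2.45%) / (1.86 − 0.24) = 8.49% / 1.62 = 5.2407%
R_f (intercept) = 2.45% − 0.24 × 5.2407% = 1.1922%
E(R_Fenwick) = R_f + β × MRP = 1.1922% + 1.93 × 5.2407% = 11.31%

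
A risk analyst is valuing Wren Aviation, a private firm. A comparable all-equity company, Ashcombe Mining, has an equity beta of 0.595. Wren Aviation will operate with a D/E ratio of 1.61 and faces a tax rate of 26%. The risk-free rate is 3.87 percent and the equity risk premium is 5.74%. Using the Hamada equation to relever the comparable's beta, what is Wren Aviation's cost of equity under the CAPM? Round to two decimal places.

β_L = β_U × [1 + (1 − t)(D/E)] = 0.595 × [1 + (1 − 0.26) × 1.61]
    = 0.595 × [1 + 0.74 × 1.61] = 0.595 × 2.1914 = 1.3039
E(R) = R_f + β_L × MRP = 3.87% + 1.3039 × 5.74% = 11.35%

11.35%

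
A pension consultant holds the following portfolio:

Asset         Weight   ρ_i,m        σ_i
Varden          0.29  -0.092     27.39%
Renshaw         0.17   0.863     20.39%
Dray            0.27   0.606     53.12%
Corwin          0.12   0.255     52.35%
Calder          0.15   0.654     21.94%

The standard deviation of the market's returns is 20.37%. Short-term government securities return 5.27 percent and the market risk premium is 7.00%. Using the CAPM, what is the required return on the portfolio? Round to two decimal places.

10.32%

β_Varden = -0.092 × 27.39% / 20.37% = -0.1237
β_Renshaw = 0.863 × 20.39% / 20.37% = 0.8638
β_Dray = 0.606 × 53.12% / 20.37% = 1.5803
β_Corwin = 0.255 × 52.35% / 20.37% = 0.6553
β_Calder = 0.654 × 21.94% / 20.37% = 0.7044
β_P = Σ w_i β_i = 0.29×-0.1237 + 0.17×0.8638 + 0.27×1.5803 + 0.12×0.6553 + 0.15×0.7044 = 0.7220
E(R_P) = R_f + β_P × MRP = 5.27% + 0.7220 × 7.00% = 10.32%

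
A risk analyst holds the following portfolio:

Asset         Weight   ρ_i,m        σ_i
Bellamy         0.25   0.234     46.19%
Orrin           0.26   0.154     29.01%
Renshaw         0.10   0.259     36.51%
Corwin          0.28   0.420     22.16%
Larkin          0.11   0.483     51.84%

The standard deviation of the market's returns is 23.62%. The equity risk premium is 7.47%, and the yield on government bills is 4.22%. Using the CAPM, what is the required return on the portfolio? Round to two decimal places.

7.44%

β_Bellamy = 0.234 × 46.19% / 23.62% = 0.4576
β_Orrin = 0.154 × 29.01% / 23.62% = 0.1891
β_Renshaw = 0.259 × 36.51% / 23.62% = 0.4003
β_Corwin = 0.420 × 22.16% / 23.62% = 0.3940
β_Larkin = 0.483 × 51.84% / 23.62% = 1.0601
β_P = Σ w_i β_i = 0.25×0.4576 + 0.26×0.1891 + 0.10×0.4003 + 0.28×0.3940 + 0.11×1.0601 = 0.4305
E(R_P) = R_f + β_P × MRP = 4.22% + 0.4305 × 7.47% = 7.44%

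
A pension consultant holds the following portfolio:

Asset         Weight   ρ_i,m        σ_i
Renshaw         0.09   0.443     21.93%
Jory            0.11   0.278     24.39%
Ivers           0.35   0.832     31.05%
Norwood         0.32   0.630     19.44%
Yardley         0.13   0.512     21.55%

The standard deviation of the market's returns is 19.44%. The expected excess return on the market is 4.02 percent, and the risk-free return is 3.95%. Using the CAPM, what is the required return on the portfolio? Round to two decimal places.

β_Renshaw = 0.443 × 21.93% / 19.44% = 0.4997
β_Jory = 0.278 × 24.39% / 19.44% = 0.3488
β_Ivers = 0.832 × 31.05% / 19.44% = 1.3289
β_Norwood = 0.630 × 19.44% / 19.44% = 0.6300
β_Yardley = 0.512 × 21.55% / 19.44% = 0.5676
β_P = Σ w_i β_i = 0.09×0.4997 + 0.11×0.3488 + 0.35×1.3289 + 0.32×0.6300 + 0.13×0.5676 = 0.8238
E(R_P) = R_f + β_P × MRP = 3.95% + 0.8238 × 4.02% = 7.26%

7.26%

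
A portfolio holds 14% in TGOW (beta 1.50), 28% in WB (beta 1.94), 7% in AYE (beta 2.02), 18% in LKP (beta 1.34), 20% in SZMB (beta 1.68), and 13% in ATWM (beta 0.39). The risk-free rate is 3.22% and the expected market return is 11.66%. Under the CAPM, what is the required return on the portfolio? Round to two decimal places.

16.07%

β_P = Σ w_i β_i = 0.14×1.50 + 0.28×1.94 + 0.07×2.02 + 0.18×1.34 + 0.20×1.68 + 0.13×0.39 = 1.5225
MRP = 11.66% − 3.22% = 8.44%
E(R_P) = R_f + β_P × MRP = 3.22% + 1.5225 × 8.44% = 16.07%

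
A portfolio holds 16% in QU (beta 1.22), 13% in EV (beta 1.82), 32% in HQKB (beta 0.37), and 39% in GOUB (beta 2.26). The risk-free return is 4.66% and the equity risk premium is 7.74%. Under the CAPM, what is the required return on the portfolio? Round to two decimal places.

15.74%

β_P = Σ w_i β_i = 0.16×1.22 + 0.13×1.82 + 0.32×0.37 + 0.39×2.26 = 1.4316
E(R_P) = R_f + β_P × MRP = 4.66% + 1.4316 × 7.74% = 15.74%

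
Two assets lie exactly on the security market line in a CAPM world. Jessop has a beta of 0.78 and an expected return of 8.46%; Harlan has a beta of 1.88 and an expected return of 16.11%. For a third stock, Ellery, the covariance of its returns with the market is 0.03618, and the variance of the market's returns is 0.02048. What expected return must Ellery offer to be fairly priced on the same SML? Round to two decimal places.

15.32%

MRP = (16.11% − 8.46%) / (1.88 − 0.78) = 6.9545%
R_f = 8.46% − 0.78 × 6.9545% = 3.0355%
β_Ellery = Cov / Var(R_m) = 0.03618 / 0.02048 = 1.7666
E(R_Ellery) = R_f + β × MRP = 3.0355% + 1.7666 × 6.9545% = 15.32%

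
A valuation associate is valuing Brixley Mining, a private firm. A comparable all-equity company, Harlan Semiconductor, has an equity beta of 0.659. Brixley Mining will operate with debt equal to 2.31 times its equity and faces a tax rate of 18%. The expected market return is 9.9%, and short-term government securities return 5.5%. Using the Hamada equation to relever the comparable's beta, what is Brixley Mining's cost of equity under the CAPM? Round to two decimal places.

β_L = β_U × [1 + (1 − t)(D/E)] = 0.659 × [1 + (1 − 0.18) × 2.31]
    = 0.659 × [1 + 0.82 × 2.31] = 0.659 × 2.8942 = 1.9073
MRP = 9.9% − 5.5% = 4.40%
E(R) = R_f + β_L × MRP = 5.5% + 1.9073 × 4.4% = 13.89%

13.89%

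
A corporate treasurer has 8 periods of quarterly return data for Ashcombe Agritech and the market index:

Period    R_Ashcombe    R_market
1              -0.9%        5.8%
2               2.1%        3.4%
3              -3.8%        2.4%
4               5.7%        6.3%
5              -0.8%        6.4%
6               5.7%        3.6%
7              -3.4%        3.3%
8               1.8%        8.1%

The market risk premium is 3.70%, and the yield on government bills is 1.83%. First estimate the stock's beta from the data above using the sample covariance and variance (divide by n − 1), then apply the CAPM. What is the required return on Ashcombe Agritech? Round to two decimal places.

3.95%

Mean R_i = (-0.9 + 2.1 − 3.8 + 5.7 − 0.8 + 5.7 − 3.4 + 1.8) / 8 = 0.8000%
Mean R_m = (5.8 + 3.4 + 2.4 + 6.3 + 6.4 + 3.6 + 3.3 + 8.1) / 8 = 4.9125%
Σ(R_i − R̄_i)(R_m − R̄_m) = 16.0300  ⇒  Cov = 16.0300 / 7 = 2.2900
Σ(R_m − R̄_m)² = 28.0088  ⇒  Var(R_m) = 28.0088 / 7 = 4.0013
β = Cov / Var(R_m) = 2.2900 / 4.0013 = 0.5723
E(R) = R_f + β × MRP = 1.83% + 0.5723 × 3.70% = 3.95%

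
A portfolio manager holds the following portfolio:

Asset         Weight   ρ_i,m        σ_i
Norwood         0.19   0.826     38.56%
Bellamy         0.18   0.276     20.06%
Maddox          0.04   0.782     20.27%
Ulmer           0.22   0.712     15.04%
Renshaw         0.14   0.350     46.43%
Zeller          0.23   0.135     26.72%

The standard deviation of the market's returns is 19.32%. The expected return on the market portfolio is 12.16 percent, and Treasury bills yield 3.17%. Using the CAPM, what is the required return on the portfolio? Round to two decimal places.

9.29%

β_Norwood = 0.826 × 38.56% / 19.32% = 1.6486
β_Bellamy = 0.276 × 20.06% / 19.32% = 0.2866
β_Maddox = 0.782 × 20.27% / 19.32% = 0.8205
β_Ulmer = 0.712 × 15.04% / 19.32% = 0.5543
β_Renshaw = 0.350 × 46.43% / 19.32% = 0.8411
β_Zeller = 0.135 × 26.72% / 19.32% = 0.1867
β_P = Σ w_i β_i = 0.19×1.6486 + 0.18×0.2866 + 0.04×0.8205 + 0.22×0.5543 + 0.14×0.8411 + 0.23×0.1867 = 0.6803
MRP = 12.16% − 3.17% = 8.99%
E(R_P) = R_f + β_P × MRP = 3.17% + 0.6803 × 8.99% = 9.29%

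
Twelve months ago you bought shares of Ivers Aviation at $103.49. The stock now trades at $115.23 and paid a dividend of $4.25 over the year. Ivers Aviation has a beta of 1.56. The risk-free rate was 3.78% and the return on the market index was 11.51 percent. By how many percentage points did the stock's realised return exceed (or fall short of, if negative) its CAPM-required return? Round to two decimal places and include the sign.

-0.39%

Realised HPR = (P1 + D1 − P0) / P0 = (115.23 + 4.25 − 103.49) / 103.49 = 15.99 / 103.49 = 15.4508%
MRP = 11.51% − 3.78% = 7.73%
CAPM required = R_f + β·MRP = 3.78% + 1.56 × 7.73% = 15.8388%
α = realised − required = 15.4508% − 15.8388% = -0.39%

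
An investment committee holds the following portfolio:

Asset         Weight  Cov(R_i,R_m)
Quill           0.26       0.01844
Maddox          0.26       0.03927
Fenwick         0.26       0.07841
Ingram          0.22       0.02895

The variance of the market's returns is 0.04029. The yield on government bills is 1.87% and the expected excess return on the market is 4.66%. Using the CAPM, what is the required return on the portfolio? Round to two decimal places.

6.70%

β_Quill = 0.01844 / 0.04029 = 0.4577
β_Maddox = 0.03927 / 0.04029 = 0.9747
β_Fenwick = 0.07841 / 0.04029 = 1.9461
β_Ingram = 0.02895 / 0.04029 = 0.7185
β_P = Σ w_i β_i = 0.26×0.4577 + 0.26×0.9747 + 0.26×1.9461 + 0.22×0.7185 = 1.0365
E(R_P) = R_f + β_P × MRP = 1.87% + 1.0365 × 4.66% = 6.70%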